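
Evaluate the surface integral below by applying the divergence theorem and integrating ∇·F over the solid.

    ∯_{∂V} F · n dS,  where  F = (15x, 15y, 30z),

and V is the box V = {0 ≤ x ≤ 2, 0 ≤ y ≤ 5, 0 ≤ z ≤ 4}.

By the divergence theorem,

    ∯_{∂V} F · n dS = ∭_V (∇ · F) dV.

Compute the divergence:
    ∇ · F = ∂F_x/∂x + ∂F_y/∂y + ∂F_z/∂z = 15 + 15 + 30 = 60.

V is a rectangular box, so dV = dx dy dz with 0 ≤ x ≤ 2, 0 ≤ y ≤ 5, 0 ≤ z ≤ 4.

Integrate (60) over V as an iterated integral:

    ∭_V (∇·F) dV = ∫_0^{2} ∫_0^{5} ∫_0^{4} (60) dz dy dx.

Inner (z from 0 to 4): 240.
Middle (y from 0 to 5): 1200.
Outer (x from 0 to 2): 2400.

Therefore ∯_{∂V} F · n dS = 2400.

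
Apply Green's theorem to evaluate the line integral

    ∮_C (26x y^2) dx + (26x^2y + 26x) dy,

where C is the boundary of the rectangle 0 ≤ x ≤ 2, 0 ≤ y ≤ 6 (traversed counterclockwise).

Green's theorem converts the closed line integral into a double integral over the enclosed region D:

    ∮_C P dx + Q dy = ∬_D (∂Q/∂x - ∂P/∂y) dA.

Here P = 26x y^2, Q = 26x^2y + 26x, so

    ∂Q/∂x = 52x y + 26,    ∂P/∂y = 52x y,
    ∂Q/∂x - ∂P/∂y = 26.

D is the region 0 ≤ x ≤ 2, 0 ≤ y ≤ 6. Evaluating the double integral:

    ∬_D (26) dA = ∫_0^{2} ∫_0^{6} (26) dy dx.

Inner (y from 0 to 6): 156.
Outer (x from 0 to 2): 312.

Therefore ∮_C P dx + Q dy = 312.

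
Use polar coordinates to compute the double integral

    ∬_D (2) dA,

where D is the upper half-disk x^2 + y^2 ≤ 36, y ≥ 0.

The region D is 0 ≤ r ≤ 6, 0 ≤ θ ≤ π in polar coordinates, where x = r cos(θ), y = r sin(θ), and dA = r dr dθ.

Under the substitution, the integrand becomes 2, so

    ∬_D (2) dA = ∫_{0}^{π} ∫_{0}^{6} (2) · r dr dθ.

Inner integral (in r): ∫_{0}^{6} (2) · r dr = 36.

Outer integral (in θ): ∫_{0}^{π} (36) dθ = 36π.

Therefore ∬_D (2) dA = 36π.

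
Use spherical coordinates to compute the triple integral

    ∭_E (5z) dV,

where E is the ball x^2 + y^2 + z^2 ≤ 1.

In spherical coordinates, x = ρ sin(φ) cos(θ), y = ρ sin(φ) sin(θ), z = ρ cos(φ), and dV = ρ^2 sin(φ) dρ dφ dθ.

The integrand becomes 5ρ cos(φ), so

    ∭_E (5z) dV = ∫_{0}^{2π} ∫_{0}^{π} ∫_{0}^{1} (5ρ cos(φ)) · ρ^2 sin(φ) dρ dφ dθ.

Inner (ρ): 5sin(2φ)/8.
Middle (φ): 0.
Outer (θ): 0.

Therefore the triple integral equals 0.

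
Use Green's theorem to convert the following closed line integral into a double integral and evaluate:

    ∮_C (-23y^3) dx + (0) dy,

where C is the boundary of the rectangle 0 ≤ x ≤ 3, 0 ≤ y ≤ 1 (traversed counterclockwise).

Green's theorem converts the closed line integral into a double integral over the enclosed region D:

    ∮_C P dx + Q dy = ∬_D (∂Q/∂x - ∂P/∂y) dA.

Here P = -23y^3, Q = 0, so

    ∂Q/∂x = 0,    ∂P/∂y = -69y^2,
    ∂Q/∂x - ∂P/∂y = 69y^2.

D is the region 0 ≤ x ≤ 3, 0 ≤ y ≤ 1. Evaluating the double integral:

    ∬_D (69y^2) dA = ∫_0^{3} ∫_0^{1} (69y^2) dy dx.

Inner (y from 0 to 1): 23.
Outer (x from 0 to 3): 69.

Therefore ∮_C P dx + Q dy = 69.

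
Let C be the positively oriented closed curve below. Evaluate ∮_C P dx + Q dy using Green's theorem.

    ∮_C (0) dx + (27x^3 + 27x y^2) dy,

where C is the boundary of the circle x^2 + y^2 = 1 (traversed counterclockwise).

Green's theorem converts the closed line integral into a double integral over the enclosed region D:

    ∮_C P dx + Q dy = ∬_D (∂Q/∂x - ∂P/∂y) dA.

Here P = 0, Q = 27x^3 + 27x y^2, so

    ∂Q/∂x = 81x^2 + 27y^2,    ∂P/∂y = 0,
    ∂Q/∂x - ∂P/∂y = 81x^2 + 27y^2.

D is the region x^2 + y^2 ≤ 1. Evaluating the double integral:

In polar coordinates (x = r cos θ, y = r sin θ, dA = r dr dθ) the integrand becomes 27r^2(cos(2θ) + 2), so

    ∬_D (81x^2 + 27y^2) dA = ∫_0^{2π} ∫_0^{1} (27r^2(cos(2θ) + 2)) · r dr dθ.

Inner (r from 0 to 1): 27cos(2θ)/4 + 27/2.
Outer (θ from 0 to 2π): 27π.

Therefore ∮_C P dx + Q dy = 27π.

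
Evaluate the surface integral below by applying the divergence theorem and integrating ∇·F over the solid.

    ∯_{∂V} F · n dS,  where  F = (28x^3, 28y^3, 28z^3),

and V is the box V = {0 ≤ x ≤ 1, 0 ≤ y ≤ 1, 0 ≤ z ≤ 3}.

By the divergence theorem,

    ∯_{∂V} F · n dS = ∭_V (∇ · F) dV.

Compute the divergence:
    ∇ · F = ∂F_x/∂x + ∂F_y/∂y + ∂F_z/∂z = 84x^2 + 84y^2 + 84z^2.

V is a rectangular box, so dV = dx dy dz with 0 ≤ x ≤ 1, 0 ≤ y ≤ 1, 0 ≤ z ≤ 3.

Integrate (84x^2 + 84y^2 + 84z^2) over V as an iterated integral:

    ∭_V (∇·F) dV = ∫_0^{1} ∫_0^{1} ∫_0^{3} (84x^2 + 84y^2 + 84z^2) dz dy dx.

Inner (z from 0 to 3): 252x^2 + 252y^2 + 756.
Middle (y from 0 to 1): 252x^2 + 840.
Outer (x from 0 to 1): 924.

Therefore ∯_{∂V} F · n dS = 924.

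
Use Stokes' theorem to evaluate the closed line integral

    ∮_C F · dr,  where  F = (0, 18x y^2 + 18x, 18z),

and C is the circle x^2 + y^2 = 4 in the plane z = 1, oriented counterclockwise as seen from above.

Let S be the flat disk x^2 + y^2 ≤ 4 in the plane z = 1, with upward unit normal n̂ = ẑ. By Stokes' theorem,

    ∮_C F · dr = ∬_S (∇ × F) · n̂ dS = ∬_D (curl F)_z dA,

where D is the disk x^2 + y^2 ≤ 4.

Compute the curl of F = (0, 18x y^2 + 18x, 18z):
    (∇ × F)_x = ∂F_z/∂y - ∂F_y/∂z = 0,
    (∇ × F)_y = ∂F_x/∂z - ∂F_z/∂x = 0,
    (∇ × F)_z = ∂F_y/∂x - ∂F_x/∂y = 18y^2 + 18.

On z = 1, (curl F)_z = 18y^2 + 18.

Convert to polar (x = r cos θ, y = r sin θ, dA = r dr dθ); the integrand becomes 18r^2sin(θ)^2 + 18, so

    ∬_D (curl F)_z dA = ∫_0^{2π} ∫_0^{2} (18r^2sin(θ)^2 + 18) · r dr dθ.

Inner (r from 0 to 2): 72 - 36cos(2θ).
Outer (θ from 0 to 2π): 144π.

Therefore ∮_C F · dr = 144π.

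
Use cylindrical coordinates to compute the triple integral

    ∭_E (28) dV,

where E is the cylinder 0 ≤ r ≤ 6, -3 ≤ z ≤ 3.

In cylindrical coordinates, x = r cos(θ), y = r sin(θ), z = z, and dV = r dr dθ dz.

The integrand becomes 28, so

    ∭_E (28) dV = ∫_{0}^{2π} ∫_{0}^{6} ∫_{-3}^{3} (28) · r dz dr dθ.

Inner (z): 168r.
Middle (r from 0 to 6): 3024.
Outer (θ): 6048π.

Therefore the triple integral equals 6048π.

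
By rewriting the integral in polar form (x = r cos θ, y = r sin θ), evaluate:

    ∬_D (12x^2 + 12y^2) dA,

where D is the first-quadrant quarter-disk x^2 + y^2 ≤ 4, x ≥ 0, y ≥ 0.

The region D is 0 ≤ r ≤ 2, 0 ≤ θ ≤ π/2 in polar coordinates, where x = r cos(θ), y = r sin(θ), and dA = r dr dθ.

Under the substitution, the integrand becomes 12r^2, so

    ∬_D (12x^2 + 12y^2) dA = ∫_{0}^{π/2} ∫_{0}^{2} (12r^2) · r dr dθ.

Inner integral (in r): ∫_{0}^{2} (12r^2) · r dr = 48.

Outer integral (in θ): ∫_{0}^{π/2} (48) dθ = 24π.

Therefore ∬_D (12x^2 + 12y^2) dA = 24π.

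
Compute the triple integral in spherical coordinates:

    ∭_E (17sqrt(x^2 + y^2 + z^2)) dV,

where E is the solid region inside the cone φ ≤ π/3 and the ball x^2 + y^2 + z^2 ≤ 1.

In spherical coordinates, x = ρ sin(φ) cos(θ), y = ρ sin(φ) sin(θ), z = ρ cos(φ), and dV = ρ^2 sin(φ) dρ dφ dθ.

The integrand becomes 17ρ, so

    ∭_E (17sqrt(x^2 + y^2 + z^2)) dV = ∫_{0}^{2π} ∫_{0}^{π/3} ∫_{0}^{1} (17ρ) · ρ^2 sin(φ) dρ dφ dθ.

Inner (ρ): 17sin(φ)/4.
Middle (φ): 17/8.
Outer (θ): 17π/4.

Therefore the triple integral equals 17π/4.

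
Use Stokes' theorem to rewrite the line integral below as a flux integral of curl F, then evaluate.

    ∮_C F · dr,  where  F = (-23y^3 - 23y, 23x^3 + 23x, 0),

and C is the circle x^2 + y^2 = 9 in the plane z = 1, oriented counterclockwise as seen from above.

Let S be the flat disk x^2 + y^2 ≤ 9 in the plane z = 1, with upward unit normal n̂ = ẑ. By Stokes' theorem,

    ∮_C F · dr = ∬_S (∇ × F) · n̂ dS = ∬_D (curl F)_z dA,

where D is the disk x^2 + y^2 ≤ 9.

Compute the curl of F = (-23y^3 - 23y, 23x^3 + 23x, 0):
    (∇ × F)_x = ∂F_z/∂y - ∂F_y/∂z = 0,
    (∇ × F)_y = ∂F_x/∂z - ∂F_z/∂x = 0,
    (∇ × F)_z = ∂F_y/∂x - ∂F_x/∂y = 69x^2 + 69y^2 + 46.

On z = 1, (curl F)_z = 69x^2 + 69y^2 + 46.

Convert to polar (x = r cos θ, y = r sin θ, dA = r dr dθ); the integrand becomes 69r^2 + 46, so

    ∬_D (curl F)_z dA = ∫_0^{2π} ∫_0^{3} (69r^2 + 46) · r dr dθ.

Inner (r from 0 to 3): 6417/4.
Outer (θ from 0 to 2π): 6417π/2.

Therefore ∮_C F · dr = 6417π/2.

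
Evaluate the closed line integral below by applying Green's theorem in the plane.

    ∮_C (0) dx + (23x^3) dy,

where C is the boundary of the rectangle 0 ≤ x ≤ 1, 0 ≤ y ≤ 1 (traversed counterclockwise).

Green's theorem converts the closed line integral into a double integral over the enclosed region D:

    ∮_C P dx + Q dy = ∬_D (∂Q/∂x - ∂P/∂y) dA.

Here P = 0, Q = 23x^3, so

    ∂Q/∂x = 69x^2,    ∂P/∂y = 0,
    ∂Q/∂x - ∂P/∂y = 69x^2.

D is the region 0 ≤ x ≤ 1, 0 ≤ y ≤ 1. Evaluating the double integral:

    ∬_D (69x^2) dA = ∫_0^{1} ∫_0^{1} (69x^2) dy dx.

Inner (y from 0 to 1): 69x^2.
Outer (x from 0 to 1): 23.

Therefore ∮_C P dx + Q dy = 23.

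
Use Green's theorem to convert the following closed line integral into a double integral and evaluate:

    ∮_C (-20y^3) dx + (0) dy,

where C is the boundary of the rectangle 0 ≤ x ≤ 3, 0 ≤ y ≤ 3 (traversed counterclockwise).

Green's theorem converts the closed line integral into a double integral over the enclosed region D:

    ∮_C P dx + Q dy = ∬_D (∂Q/∂x - ∂P/∂y) dA.

Here P = -20y^3, Q = 0, so

    ∂Q/∂x = 0,    ∂P/∂y = -60y^2,
    ∂Q/∂x - ∂P/∂y = 60y^2.

D is the region 0 ≤ x ≤ 3, 0 ≤ y ≤ 3. Evaluating the double integral:

    ∬_D (60y^2) dA = ∫_0^{3} ∫_0^{3} (60y^2) dy dx.

Inner (y from 0 to 3): 540.
Outer (x from 0 to 3): 1620.

Therefore ∮_C P dx + Q dy = 1620.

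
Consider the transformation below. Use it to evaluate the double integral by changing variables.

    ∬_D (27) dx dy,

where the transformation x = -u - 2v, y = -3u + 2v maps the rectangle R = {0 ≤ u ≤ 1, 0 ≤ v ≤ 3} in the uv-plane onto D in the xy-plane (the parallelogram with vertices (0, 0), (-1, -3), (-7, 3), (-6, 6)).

Compute the Jacobian determinant of (x, y) with respect to (u, v):

    ∂(x,y)/∂(u,v) = | -1  -2 | = (-1)(2) - (-2)(-3) = -8.
                   | -3  2 |

Its absolute value is |J| = 8 (the area scaling factor).

Substituting x = -u - 2v, y = -3u + 2v into the integrand,

    27 → 27,

so the integral becomes

    ∬_R (27) · |J| du dv = ∫_0^1 ∫_0^3 (216) dv du.

Inner (v): 648.
Outer (u): 648.

Therefore ∬_D (27) dx dy = 648.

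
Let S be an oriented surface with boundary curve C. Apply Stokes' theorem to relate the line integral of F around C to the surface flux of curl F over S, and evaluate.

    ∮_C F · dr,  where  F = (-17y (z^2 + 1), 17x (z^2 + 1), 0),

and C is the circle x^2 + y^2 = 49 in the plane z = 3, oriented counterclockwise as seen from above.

Let S be the flat disk x^2 + y^2 ≤ 49 in the plane z = 3, with upward unit normal n̂ = ẑ. By Stokes' theorem,

    ∮_C F · dr = ∬_S (∇ × F) · n̂ dS = ∬_D (curl F)_z dA,

where D is the disk x^2 + y^2 ≤ 49.

Compute the curl of F = (-17y (z^2 + 1), 17x (z^2 + 1), 0):
    (∇ × F)_x = ∂F_z/∂y - ∂F_y/∂z = -34x z,
    (∇ × F)_y = ∂F_x/∂z - ∂F_z/∂x = -34y z,
    (∇ × F)_z = ∂F_y/∂x - ∂F_x/∂y = 34z^2 + 34.

On z = 3, (curl F)_z = 340.

Convert to polar (x = r cos θ, y = r sin θ, dA = r dr dθ); the integrand becomes 340, so

    ∬_D (curl F)_z dA = ∫_0^{2π} ∫_0^{7} (340) · r dr dθ.

Inner (r from 0 to 7): 8330.
Outer (θ from 0 to 2π): 16660π.

Therefore ∮_C F · dr = 16660π.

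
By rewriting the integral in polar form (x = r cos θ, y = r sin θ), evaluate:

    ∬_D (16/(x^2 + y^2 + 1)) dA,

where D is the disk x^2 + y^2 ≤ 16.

The region D is 0 ≤ r ≤ 4, 0 ≤ θ ≤ 2π in polar coordinates, where x = r cos(θ), y = r sin(θ), and dA = r dr dθ.

Under the substitution, the integrand becomes 16/(r^2 + 1), so

    ∬_D (16/(x^2 + y^2 + 1)) dA = ∫_{0}^{2π} ∫_{0}^{4} (16/(r^2 + 1)) · r dr dθ.

Inner integral (in r): ∫_{0}^{4} (16/(r^2 + 1)) · r dr = log(6975757441).

Outer integral (in θ): ∫_{0}^{2π} (log(6975757441)) dθ = 16π log(17).

Therefore ∬_D (16/(x^2 + y^2 + 1)) dA = 16π log(17).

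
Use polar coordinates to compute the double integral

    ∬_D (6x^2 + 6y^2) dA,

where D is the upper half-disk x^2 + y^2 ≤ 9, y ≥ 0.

The region D is 0 ≤ r ≤ 3, 0 ≤ θ ≤ π in polar coordinates, where x = r cos(θ), y = r sin(θ), and dA = r dr dθ.

Under the substitution, the integrand becomes 6r^2, so

    ∬_D (6x^2 + 6y^2) dA = ∫_{0}^{π} ∫_{0}^{3} (6r^2) · r dr dθ.

Inner integral (in r): ∫_{0}^{3} (6r^2) · r dr = 243/2.

Outer integral (in θ): ∫_{0}^{π} (243/2) dθ = 243π/2.

Therefore ∬_D (6x^2 + 6y^2) dA = 243π/2.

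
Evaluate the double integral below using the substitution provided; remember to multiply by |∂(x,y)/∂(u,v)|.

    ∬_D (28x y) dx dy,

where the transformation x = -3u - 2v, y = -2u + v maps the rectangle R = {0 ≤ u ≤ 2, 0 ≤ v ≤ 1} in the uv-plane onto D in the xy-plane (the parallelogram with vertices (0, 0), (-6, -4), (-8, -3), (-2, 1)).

Compute the Jacobian determinant of (x, y) with respect to (u, v):

    ∂(x,y)/∂(u,v) = | -3  -2 | = (-3)(1) - (-2)(-2) = -7.
                   | -2  1 |

Its absolute value is |J| = 7 (the area scaling factor).

Substituting x = -3u - 2v, y = -2u + v into the integrand,

    28x y → 168u^2 + 28u v - 56v^2,

so the integral becomes

    ∬_R (168u^2 + 28u v - 56v^2) · |J| du dv = ∫_0^2 ∫_0^1 (1176u^2 + 196u v - 392v^2) dv du.

Inner (v): 1176u^2 + 98u - 392/3.
Outer (u): 9212/3.

Therefore ∬_D (28x y) dx dy = 9212/3.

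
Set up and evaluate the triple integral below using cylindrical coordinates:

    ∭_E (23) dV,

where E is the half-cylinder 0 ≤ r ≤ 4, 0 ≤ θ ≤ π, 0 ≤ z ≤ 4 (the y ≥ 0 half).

In cylindrical coordinates, x = r cos(θ), y = r sin(θ), z = z, and dV = r dr dθ dz.

The integrand becomes 23, so

    ∭_E (23) dV = ∫_{0}^{π} ∫_{0}^{4} ∫_{0}^{4} (23) · r dz dr dθ.

Inner (z): 92r.
Middle (r from 0 to 4): 736.
Outer (θ): 736π.

Therefore the triple integral equals 736π.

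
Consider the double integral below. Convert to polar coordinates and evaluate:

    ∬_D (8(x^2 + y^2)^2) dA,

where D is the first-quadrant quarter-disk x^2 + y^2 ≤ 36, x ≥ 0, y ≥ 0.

The region D is 0 ≤ r ≤ 6, 0 ≤ θ ≤ π/2 in polar coordinates, where x = r cos(θ), y = r sin(θ), and dA = r dr dθ.

Under the substitution, the integrand becomes 8r^4, so

    ∬_D (8(x^2 + y^2)^2) dA = ∫_{0}^{π/2} ∫_{0}^{6} (8r^4) · r dr dθ.

Inner integral (in r): ∫_{0}^{6} (8r^4) · r dr = 62208.

Outer integral (in θ): ∫_{0}^{π/2} (62208) dθ = 31104π.

Therefore ∬_D (8(x^2 + y^2)^2) dA = 31104π.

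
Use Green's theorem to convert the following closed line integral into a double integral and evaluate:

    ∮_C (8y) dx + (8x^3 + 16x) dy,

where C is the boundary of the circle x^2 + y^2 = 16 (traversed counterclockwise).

Green's theorem converts the closed line integral into a double integral over the enclosed region D:

    ∮_C P dx + Q dy = ∬_D (∂Q/∂x - ∂P/∂y) dA.

Here P = 8y, Q = 8x^3 + 16x, so

    ∂Q/∂x = 24x^2 + 16,    ∂P/∂y = 8,
    ∂Q/∂x - ∂P/∂y = 24x^2 + 8.

D is the region x^2 + y^2 ≤ 16. Evaluating the double integral:

In polar coordinates (x = r cos θ, y = r sin θ, dA = r dr dθ) the integrand becomes 24r^2cos(θ)^2 + 8, so

    ∬_D (24x^2 + 8) dA = ∫_0^{2π} ∫_0^{4} (24r^2cos(θ)^2 + 8) · r dr dθ.

Inner (r from 0 to 4): 1536cos(θ)^2 + 64.
Outer (θ from 0 to 2π): 1664π.

Therefore ∮_C P dx + Q dy = 1664π.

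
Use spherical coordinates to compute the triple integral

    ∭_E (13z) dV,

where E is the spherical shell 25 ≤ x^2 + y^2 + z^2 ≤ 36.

In spherical coordinates, x = ρ sin(φ) cos(θ), y = ρ sin(φ) sin(θ), z = ρ cos(φ), and dV = ρ^2 sin(φ) dρ dφ dθ.

The integrand becomes 13ρ cos(φ), so

    ∭_E (13z) dV = ∫_{0}^{2π} ∫_{0}^{π} ∫_{5}^{6} (13ρ cos(φ)) · ρ^2 sin(φ) dρ dφ dθ.

Inner (ρ): 8723sin(2φ)/8.
Middle (φ): 0.
Outer (θ): 0.

Therefore the triple integral equals 0.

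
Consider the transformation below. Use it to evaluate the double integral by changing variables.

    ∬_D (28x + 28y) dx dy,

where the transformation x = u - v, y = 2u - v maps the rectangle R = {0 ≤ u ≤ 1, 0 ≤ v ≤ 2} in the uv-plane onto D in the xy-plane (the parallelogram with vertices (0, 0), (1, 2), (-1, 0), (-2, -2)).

Compute the Jacobian determinant of (x, y) with respect to (u, v):

    ∂(x,y)/∂(u,v) = | 1  -1 | = (1)(-1) - (-1)(2) = 1.
                   | 2  -1 |

Its absolute value is |J| = 1 (the area scaling factor).

Substituting x = u - v, y = 2u - v into the integrand,

    28x + 28y → 84u - 56v,

so the integral becomes

    ∬_R (84u - 56v) · |J| du dv = ∫_0^1 ∫_0^2 (84u - 56v) dv du.

Inner (v): 168u - 112.
Outer (u): -28.

Therefore ∬_D (28x + 28y) dx dy = -28.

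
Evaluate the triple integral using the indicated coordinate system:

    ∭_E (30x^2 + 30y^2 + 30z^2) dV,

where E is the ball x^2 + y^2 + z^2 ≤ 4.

In spherical coordinates, x = ρ sin(φ) cos(θ), y = ρ sin(φ) sin(θ), z = ρ cos(φ), and dV = ρ^2 sin(φ) dρ dφ dθ.

The integrand becomes 30ρ^2, so

    ∭_E (30x^2 + 30y^2 + 30z^2) dV = ∫_{0}^{2π} ∫_{0}^{π} ∫_{0}^{2} (30ρ^2) · ρ^2 sin(φ) dρ dφ dθ.

Inner (ρ): 192sin(φ).
Middle (φ): 384.
Outer (θ): 768π.

Therefore the triple integral equals 768π.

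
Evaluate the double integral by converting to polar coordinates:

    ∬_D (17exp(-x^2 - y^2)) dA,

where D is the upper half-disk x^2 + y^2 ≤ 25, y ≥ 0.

The region D is 0 ≤ r ≤ 5, 0 ≤ θ ≤ π in polar coordinates, where x = r cos(θ), y = r sin(θ), and dA = r dr dθ.

Under the substitution, the integrand becomes 17exp(-r^2), so

    ∬_D (17exp(-x^2 - y^2)) dA = ∫_{0}^{π} ∫_{0}^{5} (17exp(-r^2)) · r dr dθ.

Inner integral (in r): ∫_{0}^{5} (17exp(-r^2)) · r dr = 17/2 - 17exp(-25)/2.

Outer integral (in θ): ∫_{0}^{π} (17/2 - 17exp(-25)/2) dθ = -17π (1 - exp(25))exp(-25)/2.

Therefore ∬_D (17exp(-x^2 - y^2)) dA = -17π (1 - exp(25))exp(-25)/2.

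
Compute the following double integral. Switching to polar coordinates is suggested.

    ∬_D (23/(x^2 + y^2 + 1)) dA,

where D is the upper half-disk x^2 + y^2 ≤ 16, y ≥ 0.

The region D is 0 ≤ r ≤ 4, 0 ≤ θ ≤ π in polar coordinates, where x = r cos(θ), y = r sin(θ), and dA = r dr dθ.

Under the substitution, the integrand becomes 23/(r^2 + 1), so

    ∬_D (23/(x^2 + y^2 + 1)) dA = ∫_{0}^{π} ∫_{0}^{4} (23/(r^2 + 1)) · r dr dθ.

Inner integral (in r): ∫_{0}^{4} (23/(r^2 + 1)) · r dr = 23log(17)/2.

Outer integral (in θ): ∫_{0}^{π} (23log(17)/2) dθ = 23π log(17)/2.

Therefore ∬_D (23/(x^2 + y^2 + 1)) dA = 23π log(17)/2.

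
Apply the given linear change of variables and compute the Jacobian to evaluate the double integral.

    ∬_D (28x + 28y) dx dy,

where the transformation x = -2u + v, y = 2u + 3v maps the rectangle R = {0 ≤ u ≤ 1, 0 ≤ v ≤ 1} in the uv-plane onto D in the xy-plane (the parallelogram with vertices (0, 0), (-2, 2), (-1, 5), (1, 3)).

Compute the Jacobian determinant of (x, y) with respect to (u, v):

    ∂(x,y)/∂(u,v) = | -2  1 | = (-2)(3) - (1)(2) = -8.
                   | 2  3 |

Its absolute value is |J| = 8 (the area scaling factor).

Substituting x = -2u + v, y = 2u + 3v into the integrand,

    28x + 28y → 112v,

so the integral becomes

    ∬_R (112v) · |J| du dv = ∫_0^1 ∫_0^1 (896v) dv du.

Inner (v): 448.
Outer (u): 448.

Therefore ∬_D (28x + 28y) dx dy = 448.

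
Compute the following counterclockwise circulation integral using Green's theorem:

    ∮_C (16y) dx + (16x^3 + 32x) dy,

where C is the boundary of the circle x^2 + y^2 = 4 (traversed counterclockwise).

Green's theorem converts the closed line integral into a double integral over the enclosed region D:

    ∮_C P dx + Q dy = ∬_D (∂Q/∂x - ∂P/∂y) dA.

Here P = 16y, Q = 16x^3 + 32x, so

    ∂Q/∂x = 48x^2 + 32,    ∂P/∂y = 16,
    ∂Q/∂x - ∂P/∂y = 48x^2 + 16.

D is the region x^2 + y^2 ≤ 4. Evaluating the double integral:

In polar coordinates (x = r cos θ, y = r sin θ, dA = r dr dθ) the integrand becomes 48r^2cos(θ)^2 + 16, so

    ∬_D (48x^2 + 16) dA = ∫_0^{2π} ∫_0^{2} (48r^2cos(θ)^2 + 16) · r dr dθ.

Inner (r from 0 to 2): 192cos(θ)^2 + 32.
Outer (θ from 0 to 2π): 256π.

Therefore ∮_C P dx + Q dy = 256π.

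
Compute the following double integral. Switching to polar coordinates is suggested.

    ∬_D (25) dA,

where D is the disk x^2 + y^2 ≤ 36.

The region D is 0 ≤ r ≤ 6, 0 ≤ θ ≤ 2π in polar coordinates, where x = r cos(θ), y = r sin(θ), and dA = r dr dθ.

Under the substitution, the integrand becomes 25, so

    ∬_D (25) dA = ∫_{0}^{2π} ∫_{0}^{6} (25) · r dr dθ.

Inner integral (in r): ∫_{0}^{6} (25) · r dr = 450.

Outer integral (in θ): ∫_{0}^{2π} (450) dθ = 900π.

Therefore ∬_D (25) dA = 900π.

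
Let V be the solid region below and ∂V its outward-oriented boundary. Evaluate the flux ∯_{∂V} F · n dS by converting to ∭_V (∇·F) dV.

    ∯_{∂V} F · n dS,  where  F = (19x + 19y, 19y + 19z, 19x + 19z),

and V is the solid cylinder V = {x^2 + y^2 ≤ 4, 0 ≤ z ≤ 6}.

By the divergence theorem,

    ∯_{∂V} F · n dS = ∭_V (∇ · F) dV.

Compute the divergence:
    ∇ · F = ∂F_x/∂x + ∂F_y/∂y + ∂F_z/∂z = 19 + 19 + 19 = 57.

In cylindrical coordinates, x = r cos(θ), y = r sin(θ), z = z, dV = r dr dθ dz, with 0 ≤ r ≤ 2, 0 ≤ θ ≤ 2π, 0 ≤ z ≤ 6.

The integrand, after substitution and multiplying by the volume element, becomes (57) · r, so

    ∭_V (∇·F) dV = ∫_0^{2π} ∫_0^{2} ∫_0^{6} (57) · r dz dr dθ.

Inner (z from 0 to 6): 342r.
Middle (r from 0 to 2): 684.
Outer (θ from 0 to 2π): 1368π.

Therefore ∯_{∂V} F · n dS = 1368π.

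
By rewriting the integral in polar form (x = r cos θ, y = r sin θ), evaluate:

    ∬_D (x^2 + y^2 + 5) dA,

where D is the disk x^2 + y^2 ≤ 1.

The region D is 0 ≤ r ≤ 1, 0 ≤ θ ≤ 2π in polar coordinates, where x = r cos(θ), y = r sin(θ), and dA = r dr dθ.

Under the substitution, the integrand becomes r^2 + 5, so

    ∬_D (x^2 + y^2 + 5) dA = ∫_{0}^{2π} ∫_{0}^{1} (r^2 + 5) · r dr dθ.

Inner integral (in r): ∫_{0}^{1} (r^2 + 5) · r dr = 11/4.

Outer integral (in θ): ∫_{0}^{2π} (11/4) dθ = 11π/2.

Therefore ∬_D (x^2 + y^2 + 5) dA = 11π/2.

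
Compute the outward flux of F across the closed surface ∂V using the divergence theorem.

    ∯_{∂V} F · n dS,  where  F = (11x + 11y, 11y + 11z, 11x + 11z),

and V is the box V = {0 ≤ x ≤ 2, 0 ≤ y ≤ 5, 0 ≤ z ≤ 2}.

By the divergence theorem,

    ∯_{∂V} F · n dS = ∭_V (∇ · F) dV.

Compute the divergence:
    ∇ · F = ∂F_x/∂x + ∂F_y/∂y + ∂F_z/∂z = 11 + 11 + 11 = 33.

V is a rectangular box, so dV = dx dy dz with 0 ≤ x ≤ 2, 0 ≤ y ≤ 5, 0 ≤ z ≤ 2.

Integrate (33) over V as an iterated integral:

    ∭_V (∇·F) dV = ∫_0^{2} ∫_0^{5} ∫_0^{2} (33) dz dy dx.

Inner (z from 0 to 2): 66.
Middle (y from 0 to 5): 330.
Outer (x from 0 to 2): 660.

Therefore ∯_{∂V} F · n dS = 660.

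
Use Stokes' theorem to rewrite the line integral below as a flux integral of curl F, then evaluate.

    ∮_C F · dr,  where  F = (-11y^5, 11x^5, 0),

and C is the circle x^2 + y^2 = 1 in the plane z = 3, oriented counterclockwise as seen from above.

Let S be the flat disk x^2 + y^2 ≤ 1 in the plane z = 3, with upward unit normal n̂ = ẑ. By Stokes' theorem,

    ∮_C F · dr = ∬_S (∇ × F) · n̂ dS = ∬_D (curl F)_z dA,

where D is the disk x^2 + y^2 ≤ 1.

Compute the curl of F = (-11y^5, 11x^5, 0):
    (∇ × F)_x = ∂F_z/∂y - ∂F_y/∂z = 0,
    (∇ × F)_y = ∂F_x/∂z - ∂F_z/∂x = 0,
    (∇ × F)_z = ∂F_y/∂x - ∂F_x/∂y = 55x^4 + 55y^4.

On z = 3, (curl F)_z = 55x^4 + 55y^4.

Convert to polar (x = r cos θ, y = r sin θ, dA = r dr dθ); the integrand becomes 55r^4(sin(θ)^4 + cos(θ)^4), so

    ∬_D (curl F)_z dA = ∫_0^{2π} ∫_0^{1} (55r^4(sin(θ)^4 + cos(θ)^4)) · r dr dθ.

Inner (r from 0 to 1): 55sin(θ)^4/6 + 55cos(θ)^4/6.
Outer (θ from 0 to 2π): 55π/4.

Therefore ∮_C F · dr = 55π/4.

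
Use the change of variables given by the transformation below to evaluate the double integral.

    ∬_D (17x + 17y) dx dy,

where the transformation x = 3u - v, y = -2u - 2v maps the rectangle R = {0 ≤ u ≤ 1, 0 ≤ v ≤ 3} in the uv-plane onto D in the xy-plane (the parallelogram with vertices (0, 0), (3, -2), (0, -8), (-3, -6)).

Compute the Jacobian determinant of (x, y) with respect to (u, v):

    ∂(x,y)/∂(u,v) = | 3  -1 | = (3)(-2) - (-1)(-2) = -8.
                   | -2  -2 |

Its absolute value is |J| = 8 (the area scaling factor).

Substituting x = 3u - v, y = -2u - 2v into the integrand,

    17x + 17y → 17u - 51v,

so the integral becomes

    ∬_R (17u - 51v) · |J| du dv = ∫_0^1 ∫_0^3 (136u - 408v) dv du.

Inner (v): 408u - 1836.
Outer (u): -1632.

Therefore ∬_D (17x + 17y) dx dy = -1632.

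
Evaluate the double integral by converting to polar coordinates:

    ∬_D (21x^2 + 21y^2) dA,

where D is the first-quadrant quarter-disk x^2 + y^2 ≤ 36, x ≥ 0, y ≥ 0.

The region D is 0 ≤ r ≤ 6, 0 ≤ θ ≤ π/2 in polar coordinates, where x = r cos(θ), y = r sin(θ), and dA = r dr dθ.

Under the substitution, the integrand becomes 21r^2, so

    ∬_D (21x^2 + 21y^2) dA = ∫_{0}^{π/2} ∫_{0}^{6} (21r^2) · r dr dθ.

Inner integral (in r): ∫_{0}^{6} (21r^2) · r dr = 6804.

Outer integral (in θ): ∫_{0}^{π/2} (6804) dθ = 3402π.

Therefore ∬_D (21x^2 + 21y^2) dA = 3402π.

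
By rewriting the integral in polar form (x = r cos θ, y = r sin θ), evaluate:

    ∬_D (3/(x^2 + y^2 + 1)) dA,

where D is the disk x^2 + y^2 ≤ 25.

The region D is 0 ≤ r ≤ 5, 0 ≤ θ ≤ 2π in polar coordinates, where x = r cos(θ), y = r sin(θ), and dA = r dr dθ.

Under the substitution, the integrand becomes 3/(r^2 + 1), so

    ∬_D (3/(x^2 + y^2 + 1)) dA = ∫_{0}^{2π} ∫_{0}^{5} (3/(r^2 + 1)) · r dr dθ.

Inner integral (in r): ∫_{0}^{5} (3/(r^2 + 1)) · r dr = 3log(26)/2.

Outer integral (in θ): ∫_{0}^{2π} (3log(26)/2) dθ = 3π log(26).

Therefore ∬_D (3/(x^2 + y^2 + 1)) dA = 3π log(26).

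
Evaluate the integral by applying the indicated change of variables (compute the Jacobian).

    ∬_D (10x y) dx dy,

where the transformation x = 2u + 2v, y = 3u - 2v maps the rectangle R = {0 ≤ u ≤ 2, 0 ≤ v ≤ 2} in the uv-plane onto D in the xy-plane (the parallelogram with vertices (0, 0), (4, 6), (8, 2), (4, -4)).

Compute the Jacobian determinant of (x, y) with respect to (u, v):

    ∂(x,y)/∂(u,v) = | 2  2 | = (2)(-2) - (2)(3) = -10.
                   | 3  -2 |

Its absolute value is |J| = 10 (the area scaling factor).

Substituting x = 2u + 2v, y = 3u - 2v into the integrand,

    10x y → 60u^2 + 20u v - 40v^2,

so the integral becomes

    ∬_R (60u^2 + 20u v - 40v^2) · |J| du dv = ∫_0^2 ∫_0^2 (600u^2 + 200u v - 400v^2) dv du.

Inner (v): 1200u^2 + 400u - 3200/3.
Outer (u): 5600/3.

Therefore ∬_D (10x y) dx dy = 5600/3.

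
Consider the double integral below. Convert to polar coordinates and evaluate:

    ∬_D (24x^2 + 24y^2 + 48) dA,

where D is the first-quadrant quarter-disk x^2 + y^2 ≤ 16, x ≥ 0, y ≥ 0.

The region D is 0 ≤ r ≤ 4, 0 ≤ θ ≤ π/2 in polar coordinates, where x = r cos(θ), y = r sin(θ), and dA = r dr dθ.

Under the substitution, the integrand becomes 24r^2 + 48, so

    ∬_D (24x^2 + 24y^2 + 48) dA = ∫_{0}^{π/2} ∫_{0}^{4} (24r^2 + 48) · r dr dθ.

Inner integral (in r): ∫_{0}^{4} (24r^2 + 48) · r dr = 1920.

Outer integral (in θ): ∫_{0}^{π/2} (1920) dθ = 960π.

Therefore ∬_D (24x^2 + 24y^2 + 48) dA = 960π.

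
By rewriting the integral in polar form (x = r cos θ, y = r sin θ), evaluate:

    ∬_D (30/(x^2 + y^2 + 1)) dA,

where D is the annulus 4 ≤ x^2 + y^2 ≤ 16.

The region D is 2 ≤ r ≤ 4, 0 ≤ θ ≤ 2π in polar coordinates, where x = r cos(θ), y = r sin(θ), and dA = r dr dθ.

Under the substitution, the integrand becomes 30/(r^2 + 1), so

    ∬_D (30/(x^2 + y^2 + 1)) dA = ∫_{0}^{2π} ∫_{2}^{4} (30/(r^2 + 1)) · r dr dθ.

Inner integral (in r): ∫_{2}^{4} (30/(r^2 + 1)) · r dr = log(2862423051509815793/30517578125).

Outer integral (in θ): ∫_{0}^{2π} (log(2862423051509815793/30517578125)) dθ = log((2862423051509815793/30517578125)^(2π)).

Therefore ∬_D (30/(x^2 + y^2 + 1)) dA = log((2862423051509815793/30517578125)^(2π)).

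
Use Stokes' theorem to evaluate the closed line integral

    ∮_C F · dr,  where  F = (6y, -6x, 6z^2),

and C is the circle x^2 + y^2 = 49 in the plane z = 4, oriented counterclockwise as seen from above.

Let S be the flat disk x^2 + y^2 ≤ 49 in the plane z = 4, with upward unit normal n̂ = ẑ. By Stokes' theorem,

    ∮_C F · dr = ∬_S (∇ × F) · n̂ dS = ∬_D (curl F)_z dA,

where D is the disk x^2 + y^2 ≤ 49.

Compute the curl of F = (6y, -6x, 6z^2):
    (∇ × F)_x = ∂F_z/∂y - ∂F_y/∂z = 0,
    (∇ × F)_y = ∂F_x/∂z - ∂F_z/∂x = 0,
    (∇ × F)_z = ∂F_y/∂x - ∂F_x/∂y = -12.

On z = 4, (curl F)_z = -12.

Convert to polar (x = r cos θ, y = r sin θ, dA = r dr dθ); the integrand becomes -12, so

    ∬_D (curl F)_z dA = ∫_0^{2π} ∫_0^{7} (-12) · r dr dθ.

Inner (r from 0 to 7): -294.
Outer (θ from 0 to 2π): -588π.

Therefore ∮_C F · dr = -588π.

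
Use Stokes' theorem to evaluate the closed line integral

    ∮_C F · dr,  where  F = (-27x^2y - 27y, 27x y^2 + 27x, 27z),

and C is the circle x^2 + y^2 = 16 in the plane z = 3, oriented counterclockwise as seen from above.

Let S be the flat disk x^2 + y^2 ≤ 16 in the plane z = 3, with upward unit normal n̂ = ẑ. By Stokes' theorem,

    ∮_C F · dr = ∬_S (∇ × F) · n̂ dS = ∬_D (curl F)_z dA,

where D is the disk x^2 + y^2 ≤ 16.

Compute the curl of F = (-27x^2y - 27y, 27x y^2 + 27x, 27z):
    (∇ × F)_x = ∂F_z/∂y - ∂F_y/∂z = 0,
    (∇ × F)_y = ∂F_x/∂z - ∂F_z/∂x = 0,
    (∇ × F)_z = ∂F_y/∂x - ∂F_x/∂y = 27x^2 + 27y^2 + 54.

On z = 3, (curl F)_z = 27x^2 + 27y^2 + 54.

Convert to polar (x = r cos θ, y = r sin θ, dA = r dr dθ); the integrand becomes 27r^2 + 54, so

    ∬_D (curl F)_z dA = ∫_0^{2π} ∫_0^{4} (27r^2 + 54) · r dr dθ.

Inner (r from 0 to 4): 2160.
Outer (θ from 0 to 2π): 4320π.

Therefore ∮_C F · dr = 4320π.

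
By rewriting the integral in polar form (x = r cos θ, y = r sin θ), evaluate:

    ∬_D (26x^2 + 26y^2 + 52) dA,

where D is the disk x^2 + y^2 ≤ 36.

The region D is 0 ≤ r ≤ 6, 0 ≤ θ ≤ 2π in polar coordinates, where x = r cos(θ), y = r sin(θ), and dA = r dr dθ.

Under the substitution, the integrand becomes 26r^2 + 52, so

    ∬_D (26x^2 + 26y^2 + 52) dA = ∫_{0}^{2π} ∫_{0}^{6} (26r^2 + 52) · r dr dθ.

Inner integral (in r): ∫_{0}^{6} (26r^2 + 52) · r dr = 9360.

Outer integral (in θ): ∫_{0}^{2π} (9360) dθ = 18720π.

Therefore ∬_D (26x^2 + 26y^2 + 52) dA = 18720π.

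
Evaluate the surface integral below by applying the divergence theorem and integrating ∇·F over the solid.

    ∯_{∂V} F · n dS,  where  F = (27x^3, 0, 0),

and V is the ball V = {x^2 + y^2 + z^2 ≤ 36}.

By the divergence theorem,

    ∯_{∂V} F · n dS = ∭_V (∇ · F) dV.

Compute the divergence:
    ∇ · F = ∂F_x/∂x + ∂F_y/∂y + ∂F_z/∂z = 81x^2 + 0 + 0 = 81x^2.

In spherical coordinates, x = ρ sin(φ) cos(θ), y = ρ sin(φ) sin(θ), z = ρ cos(φ), dV = ρ^2 sin(φ) dρ dφ dθ, with 0 ≤ ρ ≤ 6, 0 ≤ φ ≤ π, 0 ≤ θ ≤ 2π.

The integrand, after substitution and multiplying by the volume element, becomes (81ρ^2sin(φ)^2cos(θ)^2) · ρ^2 sin(φ), so

    ∭_V (∇·F) dV = ∫_0^{2π} ∫_0^{π} ∫_0^{6} (81ρ^2sin(φ)^2cos(θ)^2) · ρ^2 sin(φ) dρ dφ dθ.

Inner (ρ from 0 to 6): 629856sin(φ)^3cos(θ)^2/5.
Middle (φ from 0 to π): 839808cos(θ)^2/5.
Outer (θ from 0 to 2π): 839808π/5.

Therefore ∯_{∂V} F · n dS = 839808π/5.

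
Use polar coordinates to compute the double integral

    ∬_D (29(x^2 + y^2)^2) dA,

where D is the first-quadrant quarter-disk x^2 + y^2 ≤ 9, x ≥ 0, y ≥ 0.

The region D is 0 ≤ r ≤ 3, 0 ≤ θ ≤ π/2 in polar coordinates, where x = r cos(θ), y = r sin(θ), and dA = r dr dθ.

Under the substitution, the integrand becomes 29r^4, so

    ∬_D (29(x^2 + y^2)^2) dA = ∫_{0}^{π/2} ∫_{0}^{3} (29r^4) · r dr dθ.

Inner integral (in r): ∫_{0}^{3} (29r^4) · r dr = 7047/2.

Outer integral (in θ): ∫_{0}^{π/2} (7047/2) dθ = 7047π/4.

Therefore ∬_D (29(x^2 + y^2)^2) dA = 7047π/4.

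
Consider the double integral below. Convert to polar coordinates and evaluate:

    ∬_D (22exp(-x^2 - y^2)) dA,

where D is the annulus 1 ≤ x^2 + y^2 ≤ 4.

The region D is 1 ≤ r ≤ 2, 0 ≤ θ ≤ 2π in polar coordinates, where x = r cos(θ), y = r sin(θ), and dA = r dr dθ.

Under the substitution, the integrand becomes 22exp(-r^2), so

    ∬_D (22exp(-x^2 - y^2)) dA = ∫_{0}^{2π} ∫_{1}^{2} (22exp(-r^2)) · r dr dθ.

Inner integral (in r): ∫_{1}^{2} (22exp(-r^2)) · r dr = -(11 - 11exp(3))exp(-4).

Outer integral (in θ): ∫_{0}^{2π} (-(11 - 11exp(3))exp(-4)) dθ = -22π (1 - exp(3))exp(-4).

Therefore ∬_D (22exp(-x^2 - y^2)) dA = -22π (1 - exp(3))exp(-4).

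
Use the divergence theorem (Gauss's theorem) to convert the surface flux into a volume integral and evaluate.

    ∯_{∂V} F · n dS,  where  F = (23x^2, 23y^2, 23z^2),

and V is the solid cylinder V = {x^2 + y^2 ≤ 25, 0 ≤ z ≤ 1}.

By the divergence theorem,

    ∯_{∂V} F · n dS = ∭_V (∇ · F) dV.

Compute the divergence:
    ∇ · F = ∂F_x/∂x + ∂F_y/∂y + ∂F_z/∂z = 46x + 46y + 46z.

In cylindrical coordinates, x = r cos(θ), y = r sin(θ), z = z, dV = r dr dθ dz, with 0 ≤ r ≤ 5, 0 ≤ θ ≤ 2π, 0 ≤ z ≤ 1.

The integrand, after substitution and multiplying by the volume element, becomes (46sqrt(2)r sin(θ + π/4) + 46z) · r, so

    ∭_V (∇·F) dV = ∫_0^{2π} ∫_0^{5} ∫_0^{1} (46sqrt(2)r sin(θ + π/4) + 46z) · r dz dr dθ.

Inner (z from 0 to 1): 23r (2sqrt(2)r sin(θ + π/4) + 1).
Middle (r from 0 to 5): 5750sqrt(2)sin(θ + π/4)/3 + 575/2.
Outer (θ from 0 to 2π): 575π.

Therefore ∯_{∂V} F · n dS = 575π.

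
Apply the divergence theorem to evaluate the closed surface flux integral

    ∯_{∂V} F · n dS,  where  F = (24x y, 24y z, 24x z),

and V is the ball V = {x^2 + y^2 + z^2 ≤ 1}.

By the divergence theorem,

    ∯_{∂V} F · n dS = ∭_V (∇ · F) dV.

Compute the divergence:
    ∇ · F = ∂F_x/∂x + ∂F_y/∂y + ∂F_z/∂z = 24y + 24z + 24x = 24x + 24y + 24z.

In spherical coordinates, x = ρ sin(φ) cos(θ), y = ρ sin(φ) sin(θ), z = ρ cos(φ), dV = ρ^2 sin(φ) dρ dφ dθ, with 0 ≤ ρ ≤ 1, 0 ≤ φ ≤ π, 0 ≤ θ ≤ 2π.

The integrand, after substitution and multiplying by the volume element, becomes (24ρ (sqrt(2)sin(φ)sin(θ + π/4) + cos(φ))) · ρ^2 sin(φ), so

    ∭_V (∇·F) dV = ∫_0^{2π} ∫_0^{π} ∫_0^{1} (24ρ (sqrt(2)sin(φ)sin(θ + π/4) + cos(φ))) · ρ^2 sin(φ) dρ dφ dθ.

Inner (ρ from 0 to 1): 6(sqrt(2)sin(φ)sin(θ + π/4) + cos(φ))sin(φ).
Middle (φ from 0 to π): 3sqrt(2)π sin(θ + π/4).
Outer (θ from 0 to 2π): 0.

Therefore ∯_{∂V} F · n dS = 0.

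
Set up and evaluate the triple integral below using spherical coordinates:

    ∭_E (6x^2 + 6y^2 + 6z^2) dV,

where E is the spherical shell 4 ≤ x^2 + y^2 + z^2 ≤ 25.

In spherical coordinates, x = ρ sin(φ) cos(θ), y = ρ sin(φ) sin(θ), z = ρ cos(φ), and dV = ρ^2 sin(φ) dρ dφ dθ.

The integrand becomes 6ρ^2, so

    ∭_E (6x^2 + 6y^2 + 6z^2) dV = ∫_{0}^{2π} ∫_{0}^{π} ∫_{2}^{5} (6ρ^2) · ρ^2 sin(φ) dρ dφ dθ.

Inner (ρ): 18558sin(φ)/5.
Middle (φ): 37116/5.
Outer (θ): 74232π/5.

Therefore the triple integral equals 74232π/5.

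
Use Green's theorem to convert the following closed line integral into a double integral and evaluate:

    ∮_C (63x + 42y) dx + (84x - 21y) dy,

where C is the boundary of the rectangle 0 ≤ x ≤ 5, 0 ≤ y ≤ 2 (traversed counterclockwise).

Green's theorem converts the closed line integral into a double integral over the enclosed region D:

    ∮_C P dx + Q dy = ∬_D (∂Q/∂x - ∂P/∂y) dA.

Here P = 63x + 42y, Q = 84x - 21y, so

    ∂Q/∂x = 84,    ∂P/∂y = 42,
    ∂Q/∂x - ∂P/∂y = 42.

D is the region 0 ≤ x ≤ 5, 0 ≤ y ≤ 2. Evaluating the double integral:

    ∬_D (42) dA = ∫_0^{5} ∫_0^{2} (42) dy dx.

Inner (y from 0 to 2): 84.
Outer (x from 0 to 5): 420.

Therefore ∮_C P dx + Q dy = 420.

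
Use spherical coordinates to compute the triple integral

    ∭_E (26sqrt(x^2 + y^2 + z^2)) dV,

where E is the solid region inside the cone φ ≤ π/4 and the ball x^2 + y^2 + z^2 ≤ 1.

In spherical coordinates, x = ρ sin(φ) cos(θ), y = ρ sin(φ) sin(θ), z = ρ cos(φ), and dV = ρ^2 sin(φ) dρ dφ dθ.

The integrand becomes 26ρ, so

    ∭_E (26sqrt(x^2 + y^2 + z^2)) dV = ∫_{0}^{2π} ∫_{0}^{π/4} ∫_{0}^{1} (26ρ) · ρ^2 sin(φ) dρ dφ dθ.

Inner (ρ): 13sin(φ)/2.
Middle (φ): 13/2 - 13sqrt(2)/4.
Outer (θ): 13π (2 - sqrt(2))/2.

Therefore the triple integral equals 13π (2 - sqrt(2))/2.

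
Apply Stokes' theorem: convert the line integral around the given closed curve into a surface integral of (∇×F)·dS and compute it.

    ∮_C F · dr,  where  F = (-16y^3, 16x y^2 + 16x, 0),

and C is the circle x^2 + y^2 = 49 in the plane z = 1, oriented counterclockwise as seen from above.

Let S be the flat disk x^2 + y^2 ≤ 49 in the plane z = 1, with upward unit normal n̂ = ẑ. By Stokes' theorem,

    ∮_C F · dr = ∬_S (∇ × F) · n̂ dS = ∬_D (curl F)_z dA,

where D is the disk x^2 + y^2 ≤ 49.

Compute the curl of F = (-16y^3, 16x y^2 + 16x, 0):
    (∇ × F)_x = ∂F_z/∂y - ∂F_y/∂z = 0,
    (∇ × F)_y = ∂F_x/∂z - ∂F_z/∂x = 0,
    (∇ × F)_z = ∂F_y/∂x - ∂F_x/∂y = 64y^2 + 16.

On z = 1, (curl F)_z = 64y^2 + 16.

Convert to polar (x = r cos θ, y = r sin θ, dA = r dr dθ); the integrand becomes 64r^2sin(θ)^2 + 16, so

    ∬_D (curl F)_z dA = ∫_0^{2π} ∫_0^{7} (64r^2sin(θ)^2 + 16) · r dr dθ.

Inner (r from 0 to 7): 38416sin(θ)^2 + 392.
Outer (θ from 0 to 2π): 39200π.

Therefore ∮_C F · dr = 39200π.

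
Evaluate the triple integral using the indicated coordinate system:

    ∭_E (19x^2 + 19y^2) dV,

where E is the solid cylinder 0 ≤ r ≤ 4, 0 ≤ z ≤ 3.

In cylindrical coordinates, x = r cos(θ), y = r sin(θ), z = z, and dV = r dr dθ dz.

The integrand becomes 19r^2, so

    ∭_E (19x^2 + 19y^2) dV = ∫_{0}^{2π} ∫_{0}^{4} ∫_{0}^{3} (19r^2) · r dz dr dθ.

Inner (z): 57r^3.
Middle (r from 0 to 4): 3648.
Outer (θ): 7296π.

Therefore the triple integral equals 7296π.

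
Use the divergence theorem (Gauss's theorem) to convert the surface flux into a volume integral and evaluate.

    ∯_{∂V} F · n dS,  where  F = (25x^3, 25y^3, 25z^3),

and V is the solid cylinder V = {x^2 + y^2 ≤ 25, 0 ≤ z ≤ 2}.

By the divergence theorem,

    ∯_{∂V} F · n dS = ∭_V (∇ · F) dV.

Compute the divergence:
    ∇ · F = ∂F_x/∂x + ∂F_y/∂y + ∂F_z/∂z = 75x^2 + 75y^2 + 75z^2.

In cylindrical coordinates, x = r cos(θ), y = r sin(θ), z = z, dV = r dr dθ dz, with 0 ≤ r ≤ 5, 0 ≤ θ ≤ 2π, 0 ≤ z ≤ 2.

The integrand, after substitution and multiplying by the volume element, becomes (75r^2 + 75z^2) · r, so

    ∭_V (∇·F) dV = ∫_0^{2π} ∫_0^{5} ∫_0^{2} (75r^2 + 75z^2) · r dz dr dθ.

Inner (z from 0 to 2): 150r^3 + 200r.
Middle (r from 0 to 5): 51875/2.
Outer (θ from 0 to 2π): 51875π.

Therefore ∯_{∂V} F · n dS = 51875π.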